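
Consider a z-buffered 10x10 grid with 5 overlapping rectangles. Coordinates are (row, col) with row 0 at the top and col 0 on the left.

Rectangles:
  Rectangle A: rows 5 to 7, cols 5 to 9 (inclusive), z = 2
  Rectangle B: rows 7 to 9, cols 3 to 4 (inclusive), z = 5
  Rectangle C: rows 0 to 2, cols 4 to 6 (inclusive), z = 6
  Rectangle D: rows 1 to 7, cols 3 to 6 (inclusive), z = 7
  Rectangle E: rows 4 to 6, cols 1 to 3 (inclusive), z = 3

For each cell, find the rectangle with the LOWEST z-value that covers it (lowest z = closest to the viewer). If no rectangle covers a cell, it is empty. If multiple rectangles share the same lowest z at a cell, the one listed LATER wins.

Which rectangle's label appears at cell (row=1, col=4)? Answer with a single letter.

Check cell (1,4):
  A: rows 5-7 cols 5-9 -> outside (row miss)
  B: rows 7-9 cols 3-4 -> outside (row miss)
  C: rows 0-2 cols 4-6 z=6 -> covers; best now C (z=6)
  D: rows 1-7 cols 3-6 z=7 -> covers; best now C (z=6)
  E: rows 4-6 cols 1-3 -> outside (row miss)
Winner: C at z=6

Answer: C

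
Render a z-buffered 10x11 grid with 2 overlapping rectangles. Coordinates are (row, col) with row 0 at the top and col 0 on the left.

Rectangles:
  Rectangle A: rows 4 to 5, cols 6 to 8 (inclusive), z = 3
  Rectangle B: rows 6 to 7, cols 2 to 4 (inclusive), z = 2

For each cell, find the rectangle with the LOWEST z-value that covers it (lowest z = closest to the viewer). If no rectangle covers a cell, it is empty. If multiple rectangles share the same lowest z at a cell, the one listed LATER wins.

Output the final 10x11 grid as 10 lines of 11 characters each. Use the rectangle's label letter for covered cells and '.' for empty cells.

...........
...........
...........
...........
......AAA..
......AAA..
..BBB......
..BBB......
...........
...........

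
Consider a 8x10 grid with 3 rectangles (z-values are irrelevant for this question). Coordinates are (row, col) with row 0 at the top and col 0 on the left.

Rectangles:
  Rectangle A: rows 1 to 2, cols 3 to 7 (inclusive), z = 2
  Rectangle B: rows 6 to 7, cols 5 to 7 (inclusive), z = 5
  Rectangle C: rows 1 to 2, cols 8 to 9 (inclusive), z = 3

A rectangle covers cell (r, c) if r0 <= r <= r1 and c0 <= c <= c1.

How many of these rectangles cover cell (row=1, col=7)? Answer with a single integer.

Answer: 1

Derivation:
Check cell (1,7):
  A: rows 1-2 cols 3-7 -> covers
  B: rows 6-7 cols 5-7 -> outside (row miss)
  C: rows 1-2 cols 8-9 -> outside (col miss)
Count covering = 1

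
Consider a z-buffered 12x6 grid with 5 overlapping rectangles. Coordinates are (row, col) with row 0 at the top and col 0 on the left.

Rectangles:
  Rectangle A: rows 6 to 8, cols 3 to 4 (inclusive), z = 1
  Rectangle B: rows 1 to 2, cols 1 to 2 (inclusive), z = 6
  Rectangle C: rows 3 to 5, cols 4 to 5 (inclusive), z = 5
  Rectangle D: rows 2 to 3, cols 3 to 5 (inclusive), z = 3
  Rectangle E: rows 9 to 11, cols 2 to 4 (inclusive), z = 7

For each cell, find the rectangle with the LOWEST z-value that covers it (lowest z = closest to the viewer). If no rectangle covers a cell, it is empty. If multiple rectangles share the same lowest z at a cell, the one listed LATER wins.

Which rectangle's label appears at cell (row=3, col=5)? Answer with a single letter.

Check cell (3,5):
  A: rows 6-8 cols 3-4 -> outside (row miss)
  B: rows 1-2 cols 1-2 -> outside (row miss)
  C: rows 3-5 cols 4-5 z=5 -> covers; best now C (z=5)
  D: rows 2-3 cols 3-5 z=3 -> covers; best now D (z=3)
  E: rows 9-11 cols 2-4 -> outside (row miss)
Winner: D at z=3

Answer: D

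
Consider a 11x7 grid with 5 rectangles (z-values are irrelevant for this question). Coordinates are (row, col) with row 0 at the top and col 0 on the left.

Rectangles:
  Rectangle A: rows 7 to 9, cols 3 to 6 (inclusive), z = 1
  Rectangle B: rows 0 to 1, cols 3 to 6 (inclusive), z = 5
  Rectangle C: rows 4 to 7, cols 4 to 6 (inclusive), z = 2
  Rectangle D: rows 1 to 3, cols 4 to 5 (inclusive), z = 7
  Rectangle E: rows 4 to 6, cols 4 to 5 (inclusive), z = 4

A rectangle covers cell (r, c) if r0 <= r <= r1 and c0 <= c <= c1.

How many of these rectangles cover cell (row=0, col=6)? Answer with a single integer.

Check cell (0,6):
  A: rows 7-9 cols 3-6 -> outside (row miss)
  B: rows 0-1 cols 3-6 -> covers
  C: rows 4-7 cols 4-6 -> outside (row miss)
  D: rows 1-3 cols 4-5 -> outside (row miss)
  E: rows 4-6 cols 4-5 -> outside (row miss)
Count covering = 1

Answer: 1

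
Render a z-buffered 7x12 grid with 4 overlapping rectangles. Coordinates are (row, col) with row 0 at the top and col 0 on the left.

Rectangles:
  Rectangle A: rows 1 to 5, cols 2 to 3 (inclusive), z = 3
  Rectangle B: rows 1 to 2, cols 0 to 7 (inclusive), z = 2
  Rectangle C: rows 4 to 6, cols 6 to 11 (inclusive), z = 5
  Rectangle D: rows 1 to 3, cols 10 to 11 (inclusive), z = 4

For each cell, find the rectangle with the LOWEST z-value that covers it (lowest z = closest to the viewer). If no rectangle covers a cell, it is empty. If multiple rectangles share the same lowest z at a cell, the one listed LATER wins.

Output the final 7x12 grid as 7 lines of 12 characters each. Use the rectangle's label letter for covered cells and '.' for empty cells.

............
BBBBBBBB..DD
BBBBBBBB..DD
..AA......DD
..AA..CCCCCC
..AA..CCCCCC
......CCCCCC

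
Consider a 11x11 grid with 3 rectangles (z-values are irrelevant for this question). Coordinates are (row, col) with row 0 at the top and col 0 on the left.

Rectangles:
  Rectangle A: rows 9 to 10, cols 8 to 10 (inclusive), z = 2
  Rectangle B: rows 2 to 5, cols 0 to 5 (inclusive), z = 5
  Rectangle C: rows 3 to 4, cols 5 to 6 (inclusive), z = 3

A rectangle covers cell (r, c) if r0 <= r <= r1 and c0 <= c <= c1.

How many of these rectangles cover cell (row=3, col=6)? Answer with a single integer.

Check cell (3,6):
  A: rows 9-10 cols 8-10 -> outside (row miss)
  B: rows 2-5 cols 0-5 -> outside (col miss)
  C: rows 3-4 cols 5-6 -> covers
Count covering = 1

Answer: 1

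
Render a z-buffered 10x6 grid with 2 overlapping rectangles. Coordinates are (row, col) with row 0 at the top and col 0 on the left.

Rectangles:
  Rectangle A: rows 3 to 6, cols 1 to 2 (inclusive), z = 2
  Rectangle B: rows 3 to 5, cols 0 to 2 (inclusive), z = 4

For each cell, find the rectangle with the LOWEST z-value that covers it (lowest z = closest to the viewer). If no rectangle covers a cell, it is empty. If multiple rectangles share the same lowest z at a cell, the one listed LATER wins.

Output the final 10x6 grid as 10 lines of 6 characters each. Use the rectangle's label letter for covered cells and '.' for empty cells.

......
......
......
BAA...
BAA...
BAA...
.AA...
......
......
......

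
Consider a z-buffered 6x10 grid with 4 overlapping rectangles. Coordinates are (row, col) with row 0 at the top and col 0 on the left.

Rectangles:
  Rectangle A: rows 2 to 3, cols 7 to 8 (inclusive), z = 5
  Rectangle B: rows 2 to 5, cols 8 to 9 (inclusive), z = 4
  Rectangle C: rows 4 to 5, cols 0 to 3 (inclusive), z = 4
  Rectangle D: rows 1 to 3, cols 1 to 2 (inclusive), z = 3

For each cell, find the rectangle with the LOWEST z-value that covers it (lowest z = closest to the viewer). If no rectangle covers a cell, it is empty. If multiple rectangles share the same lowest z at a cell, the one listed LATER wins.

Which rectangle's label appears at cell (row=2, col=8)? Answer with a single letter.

Check cell (2,8):
  A: rows 2-3 cols 7-8 z=5 -> covers; best now A (z=5)
  B: rows 2-5 cols 8-9 z=4 -> covers; best now B (z=4)
  C: rows 4-5 cols 0-3 -> outside (row miss)
  D: rows 1-3 cols 1-2 -> outside (col miss)
Winner: B at z=4

Answer: B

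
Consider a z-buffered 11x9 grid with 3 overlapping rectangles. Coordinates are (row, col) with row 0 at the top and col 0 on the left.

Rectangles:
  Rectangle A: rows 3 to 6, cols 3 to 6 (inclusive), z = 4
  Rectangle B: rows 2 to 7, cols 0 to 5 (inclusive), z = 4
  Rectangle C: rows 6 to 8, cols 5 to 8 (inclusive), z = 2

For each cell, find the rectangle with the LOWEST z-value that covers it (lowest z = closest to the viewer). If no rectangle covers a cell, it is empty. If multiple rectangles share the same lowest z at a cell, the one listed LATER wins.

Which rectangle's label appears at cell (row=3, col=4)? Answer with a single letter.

Check cell (3,4):
  A: rows 3-6 cols 3-6 z=4 -> covers; best now A (z=4)
  B: rows 2-7 cols 0-5 z=4 -> covers; best now B (z=4)
  C: rows 6-8 cols 5-8 -> outside (row miss)
Winner: B at z=4

Answer: B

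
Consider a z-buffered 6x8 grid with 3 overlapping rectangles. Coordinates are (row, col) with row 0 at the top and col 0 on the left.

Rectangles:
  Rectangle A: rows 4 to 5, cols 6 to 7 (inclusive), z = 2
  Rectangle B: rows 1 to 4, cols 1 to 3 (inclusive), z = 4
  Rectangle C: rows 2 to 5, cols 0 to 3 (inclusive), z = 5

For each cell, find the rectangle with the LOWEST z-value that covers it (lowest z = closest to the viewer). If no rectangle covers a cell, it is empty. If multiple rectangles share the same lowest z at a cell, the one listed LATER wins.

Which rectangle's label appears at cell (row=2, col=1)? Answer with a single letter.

Answer: B

Derivation:
Check cell (2,1):
  A: rows 4-5 cols 6-7 -> outside (row miss)
  B: rows 1-4 cols 1-3 z=4 -> covers; best now B (z=4)
  C: rows 2-5 cols 0-3 z=5 -> covers; best now B (z=4)
Winner: B at z=4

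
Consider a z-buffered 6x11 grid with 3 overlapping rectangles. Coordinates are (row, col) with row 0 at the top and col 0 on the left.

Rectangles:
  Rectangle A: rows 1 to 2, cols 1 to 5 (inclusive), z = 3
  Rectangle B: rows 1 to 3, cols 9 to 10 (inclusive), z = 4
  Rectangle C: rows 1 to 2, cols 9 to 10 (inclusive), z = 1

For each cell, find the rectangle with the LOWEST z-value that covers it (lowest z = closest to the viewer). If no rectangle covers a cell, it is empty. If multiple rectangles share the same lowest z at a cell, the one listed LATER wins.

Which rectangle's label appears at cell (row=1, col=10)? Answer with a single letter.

Answer: C

Derivation:
Check cell (1,10):
  A: rows 1-2 cols 1-5 -> outside (col miss)
  B: rows 1-3 cols 9-10 z=4 -> covers; best now B (z=4)
  C: rows 1-2 cols 9-10 z=1 -> covers; best now C (z=1)
Winner: C at z=1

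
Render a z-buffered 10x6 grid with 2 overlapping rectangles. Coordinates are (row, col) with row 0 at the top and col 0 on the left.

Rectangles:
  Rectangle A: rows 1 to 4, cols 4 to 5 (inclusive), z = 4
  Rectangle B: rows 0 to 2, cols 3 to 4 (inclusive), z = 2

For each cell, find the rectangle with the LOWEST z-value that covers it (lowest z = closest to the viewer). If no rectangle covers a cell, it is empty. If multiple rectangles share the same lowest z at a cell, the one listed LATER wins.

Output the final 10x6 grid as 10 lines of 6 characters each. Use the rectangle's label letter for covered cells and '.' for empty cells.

...BB.
...BBA
...BBA
....AA
....AA
......
......
......
......
......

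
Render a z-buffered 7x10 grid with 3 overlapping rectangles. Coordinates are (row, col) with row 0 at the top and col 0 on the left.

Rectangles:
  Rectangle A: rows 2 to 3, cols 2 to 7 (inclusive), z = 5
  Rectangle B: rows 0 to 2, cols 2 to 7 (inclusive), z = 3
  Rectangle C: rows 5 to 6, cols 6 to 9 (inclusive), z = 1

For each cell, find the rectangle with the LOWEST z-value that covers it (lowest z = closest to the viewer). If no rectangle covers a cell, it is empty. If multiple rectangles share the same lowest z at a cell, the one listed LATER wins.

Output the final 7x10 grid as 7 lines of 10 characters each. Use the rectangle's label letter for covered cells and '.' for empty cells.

..BBBBBB..
..BBBBBB..
..BBBBBB..
..AAAAAA..
..........
......CCCC
......CCCC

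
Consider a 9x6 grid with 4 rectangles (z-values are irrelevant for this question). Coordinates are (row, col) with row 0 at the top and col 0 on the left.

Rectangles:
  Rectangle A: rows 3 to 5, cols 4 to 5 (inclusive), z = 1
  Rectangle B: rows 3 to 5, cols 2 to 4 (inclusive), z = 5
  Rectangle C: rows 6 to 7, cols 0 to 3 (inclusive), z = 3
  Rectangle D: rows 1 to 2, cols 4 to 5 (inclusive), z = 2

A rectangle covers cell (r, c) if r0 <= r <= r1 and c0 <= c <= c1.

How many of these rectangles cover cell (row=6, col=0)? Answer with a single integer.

Answer: 1

Derivation:
Check cell (6,0):
  A: rows 3-5 cols 4-5 -> outside (row miss)
  B: rows 3-5 cols 2-4 -> outside (row miss)
  C: rows 6-7 cols 0-3 -> covers
  D: rows 1-2 cols 4-5 -> outside (row miss)
Count covering = 1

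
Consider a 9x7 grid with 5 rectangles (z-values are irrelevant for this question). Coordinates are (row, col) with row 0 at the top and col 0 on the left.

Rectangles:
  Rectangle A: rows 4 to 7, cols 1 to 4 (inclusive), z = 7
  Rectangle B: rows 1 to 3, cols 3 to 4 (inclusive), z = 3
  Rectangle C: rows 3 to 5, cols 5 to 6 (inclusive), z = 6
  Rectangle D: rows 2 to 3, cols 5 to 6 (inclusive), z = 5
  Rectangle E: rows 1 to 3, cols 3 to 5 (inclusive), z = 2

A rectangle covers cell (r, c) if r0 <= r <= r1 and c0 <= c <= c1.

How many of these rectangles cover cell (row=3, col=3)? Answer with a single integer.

Check cell (3,3):
  A: rows 4-7 cols 1-4 -> outside (row miss)
  B: rows 1-3 cols 3-4 -> covers
  C: rows 3-5 cols 5-6 -> outside (col miss)
  D: rows 2-3 cols 5-6 -> outside (col miss)
  E: rows 1-3 cols 3-5 -> covers
Count covering = 2

Answer: 2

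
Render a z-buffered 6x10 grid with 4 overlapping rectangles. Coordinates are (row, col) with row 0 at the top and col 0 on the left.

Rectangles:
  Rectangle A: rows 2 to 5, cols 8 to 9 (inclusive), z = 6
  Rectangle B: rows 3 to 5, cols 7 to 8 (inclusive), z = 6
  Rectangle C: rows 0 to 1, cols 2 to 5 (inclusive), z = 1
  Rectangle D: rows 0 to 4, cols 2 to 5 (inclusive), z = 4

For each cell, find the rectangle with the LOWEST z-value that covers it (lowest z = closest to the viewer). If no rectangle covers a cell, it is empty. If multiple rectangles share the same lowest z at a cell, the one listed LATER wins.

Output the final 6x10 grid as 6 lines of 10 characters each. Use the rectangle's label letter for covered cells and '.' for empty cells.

..CCCC....
..CCCC....
..DDDD..AA
..DDDD.BBA
..DDDD.BBA
.......BBA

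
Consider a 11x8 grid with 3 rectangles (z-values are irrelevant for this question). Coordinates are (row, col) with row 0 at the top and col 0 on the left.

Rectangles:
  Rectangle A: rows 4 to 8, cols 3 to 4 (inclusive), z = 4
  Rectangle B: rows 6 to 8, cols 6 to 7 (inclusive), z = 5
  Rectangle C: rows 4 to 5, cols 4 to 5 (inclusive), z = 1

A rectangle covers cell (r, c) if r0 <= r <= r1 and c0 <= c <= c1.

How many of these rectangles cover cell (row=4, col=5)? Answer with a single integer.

Answer: 1

Derivation:
Check cell (4,5):
  A: rows 4-8 cols 3-4 -> outside (col miss)
  B: rows 6-8 cols 6-7 -> outside (row miss)
  C: rows 4-5 cols 4-5 -> covers
Count covering = 1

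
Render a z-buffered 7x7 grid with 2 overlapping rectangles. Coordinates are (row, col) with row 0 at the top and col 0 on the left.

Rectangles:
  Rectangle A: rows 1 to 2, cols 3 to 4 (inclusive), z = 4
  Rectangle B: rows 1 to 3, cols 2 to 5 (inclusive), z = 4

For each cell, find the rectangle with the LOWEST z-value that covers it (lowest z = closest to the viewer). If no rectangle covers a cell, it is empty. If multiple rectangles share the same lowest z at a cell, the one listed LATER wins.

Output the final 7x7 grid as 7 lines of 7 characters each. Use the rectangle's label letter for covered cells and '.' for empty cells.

.......
..BBBB.
..BBBB.
..BBBB.
.......
.......
.......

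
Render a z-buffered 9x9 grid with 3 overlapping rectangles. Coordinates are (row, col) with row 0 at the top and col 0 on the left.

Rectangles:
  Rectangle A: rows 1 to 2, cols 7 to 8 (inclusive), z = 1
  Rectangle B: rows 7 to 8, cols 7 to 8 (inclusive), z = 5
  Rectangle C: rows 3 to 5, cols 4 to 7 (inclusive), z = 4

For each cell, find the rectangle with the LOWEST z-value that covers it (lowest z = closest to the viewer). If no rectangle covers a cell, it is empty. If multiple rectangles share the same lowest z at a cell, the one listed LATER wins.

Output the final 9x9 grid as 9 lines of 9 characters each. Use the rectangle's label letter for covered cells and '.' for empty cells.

.........
.......AA
.......AA
....CCCC.
....CCCC.
....CCCC.
.........
.......BB
.......BB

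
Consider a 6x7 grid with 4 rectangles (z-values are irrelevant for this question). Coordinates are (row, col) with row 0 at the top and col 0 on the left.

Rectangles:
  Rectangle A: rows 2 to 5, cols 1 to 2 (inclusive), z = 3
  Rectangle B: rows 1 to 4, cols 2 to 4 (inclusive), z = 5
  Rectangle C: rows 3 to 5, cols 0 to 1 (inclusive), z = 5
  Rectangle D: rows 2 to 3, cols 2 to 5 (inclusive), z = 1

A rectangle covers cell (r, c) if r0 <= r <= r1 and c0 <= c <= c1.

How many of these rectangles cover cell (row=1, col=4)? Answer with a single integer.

Check cell (1,4):
  A: rows 2-5 cols 1-2 -> outside (row miss)
  B: rows 1-4 cols 2-4 -> covers
  C: rows 3-5 cols 0-1 -> outside (row miss)
  D: rows 2-3 cols 2-5 -> outside (row miss)
Count covering = 1

Answer: 1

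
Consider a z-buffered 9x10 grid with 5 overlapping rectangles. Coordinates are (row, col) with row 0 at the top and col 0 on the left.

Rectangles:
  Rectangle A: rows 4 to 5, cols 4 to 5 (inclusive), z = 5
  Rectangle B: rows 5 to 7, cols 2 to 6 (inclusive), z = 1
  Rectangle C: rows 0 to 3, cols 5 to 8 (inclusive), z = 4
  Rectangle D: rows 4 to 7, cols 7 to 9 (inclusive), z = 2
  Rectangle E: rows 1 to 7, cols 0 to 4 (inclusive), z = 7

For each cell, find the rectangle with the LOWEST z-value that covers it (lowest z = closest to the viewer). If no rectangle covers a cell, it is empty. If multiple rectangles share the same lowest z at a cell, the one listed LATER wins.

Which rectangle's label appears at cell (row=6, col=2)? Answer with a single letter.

Check cell (6,2):
  A: rows 4-5 cols 4-5 -> outside (row miss)
  B: rows 5-7 cols 2-6 z=1 -> covers; best now B (z=1)
  C: rows 0-3 cols 5-8 -> outside (row miss)
  D: rows 4-7 cols 7-9 -> outside (col miss)
  E: rows 1-7 cols 0-4 z=7 -> covers; best now B (z=1)
Winner: B at z=1

Answer: B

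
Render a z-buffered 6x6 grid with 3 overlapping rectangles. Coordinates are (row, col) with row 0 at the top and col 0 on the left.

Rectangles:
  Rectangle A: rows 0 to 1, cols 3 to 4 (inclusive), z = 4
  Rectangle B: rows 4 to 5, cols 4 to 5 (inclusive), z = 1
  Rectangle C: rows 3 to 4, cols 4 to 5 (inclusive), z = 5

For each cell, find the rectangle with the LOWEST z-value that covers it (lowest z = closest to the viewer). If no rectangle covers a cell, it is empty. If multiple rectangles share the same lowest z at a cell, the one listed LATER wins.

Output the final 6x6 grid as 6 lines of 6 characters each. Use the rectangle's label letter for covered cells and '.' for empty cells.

...AA.
...AA.
......
....CC
....BB
....BB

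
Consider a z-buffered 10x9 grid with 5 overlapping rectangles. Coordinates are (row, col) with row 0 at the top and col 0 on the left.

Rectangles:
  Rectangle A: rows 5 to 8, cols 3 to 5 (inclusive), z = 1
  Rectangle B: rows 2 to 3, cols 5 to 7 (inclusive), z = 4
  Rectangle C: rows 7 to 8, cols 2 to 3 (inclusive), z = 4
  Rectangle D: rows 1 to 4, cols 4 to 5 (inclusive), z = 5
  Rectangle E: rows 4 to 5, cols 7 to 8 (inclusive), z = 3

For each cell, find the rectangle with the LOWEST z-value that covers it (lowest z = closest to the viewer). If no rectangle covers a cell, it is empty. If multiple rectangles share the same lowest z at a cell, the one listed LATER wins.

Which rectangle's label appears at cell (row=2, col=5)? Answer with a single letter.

Check cell (2,5):
  A: rows 5-8 cols 3-5 -> outside (row miss)
  B: rows 2-3 cols 5-7 z=4 -> covers; best now B (z=4)
  C: rows 7-8 cols 2-3 -> outside (row miss)
  D: rows 1-4 cols 4-5 z=5 -> covers; best now B (z=4)
  E: rows 4-5 cols 7-8 -> outside (row miss)
Winner: B at z=4

Answer: B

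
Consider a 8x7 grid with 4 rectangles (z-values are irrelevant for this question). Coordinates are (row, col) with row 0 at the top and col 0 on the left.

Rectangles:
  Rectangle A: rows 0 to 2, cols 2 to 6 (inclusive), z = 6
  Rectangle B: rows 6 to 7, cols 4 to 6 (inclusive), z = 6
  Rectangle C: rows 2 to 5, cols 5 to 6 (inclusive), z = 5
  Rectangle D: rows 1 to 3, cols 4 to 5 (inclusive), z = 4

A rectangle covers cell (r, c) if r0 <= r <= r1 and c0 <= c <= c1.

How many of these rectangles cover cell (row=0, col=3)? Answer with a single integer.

Check cell (0,3):
  A: rows 0-2 cols 2-6 -> covers
  B: rows 6-7 cols 4-6 -> outside (row miss)
  C: rows 2-5 cols 5-6 -> outside (row miss)
  D: rows 1-3 cols 4-5 -> outside (row miss)
Count covering = 1

Answer: 1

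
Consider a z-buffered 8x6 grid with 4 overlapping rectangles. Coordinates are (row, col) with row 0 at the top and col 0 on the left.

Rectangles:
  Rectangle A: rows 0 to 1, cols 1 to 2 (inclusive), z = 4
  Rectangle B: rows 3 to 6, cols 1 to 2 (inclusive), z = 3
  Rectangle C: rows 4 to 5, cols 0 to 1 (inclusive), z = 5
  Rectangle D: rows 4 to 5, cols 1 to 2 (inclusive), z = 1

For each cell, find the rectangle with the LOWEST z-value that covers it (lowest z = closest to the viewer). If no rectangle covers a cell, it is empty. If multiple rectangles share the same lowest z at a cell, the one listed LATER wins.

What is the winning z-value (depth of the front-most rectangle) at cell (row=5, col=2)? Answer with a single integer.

Answer: 1

Derivation:
Check cell (5,2):
  A: rows 0-1 cols 1-2 -> outside (row miss)
  B: rows 3-6 cols 1-2 z=3 -> covers; best now B (z=3)
  C: rows 4-5 cols 0-1 -> outside (col miss)
  D: rows 4-5 cols 1-2 z=1 -> covers; best now D (z=1)
Winner: D at z=1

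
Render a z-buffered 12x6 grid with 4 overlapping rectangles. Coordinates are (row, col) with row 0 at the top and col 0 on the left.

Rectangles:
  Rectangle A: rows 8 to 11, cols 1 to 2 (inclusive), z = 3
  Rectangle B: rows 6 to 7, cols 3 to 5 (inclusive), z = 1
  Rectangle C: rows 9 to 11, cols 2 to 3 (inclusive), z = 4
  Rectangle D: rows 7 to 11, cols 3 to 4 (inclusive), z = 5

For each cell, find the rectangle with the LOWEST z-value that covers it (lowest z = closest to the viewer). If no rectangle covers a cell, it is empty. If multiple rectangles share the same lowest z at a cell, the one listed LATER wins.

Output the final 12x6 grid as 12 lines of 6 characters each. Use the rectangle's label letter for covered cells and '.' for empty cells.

......
......
......
......
......
......
...BBB
...BBB
.AADD.
.AACD.
.AACD.
.AACD.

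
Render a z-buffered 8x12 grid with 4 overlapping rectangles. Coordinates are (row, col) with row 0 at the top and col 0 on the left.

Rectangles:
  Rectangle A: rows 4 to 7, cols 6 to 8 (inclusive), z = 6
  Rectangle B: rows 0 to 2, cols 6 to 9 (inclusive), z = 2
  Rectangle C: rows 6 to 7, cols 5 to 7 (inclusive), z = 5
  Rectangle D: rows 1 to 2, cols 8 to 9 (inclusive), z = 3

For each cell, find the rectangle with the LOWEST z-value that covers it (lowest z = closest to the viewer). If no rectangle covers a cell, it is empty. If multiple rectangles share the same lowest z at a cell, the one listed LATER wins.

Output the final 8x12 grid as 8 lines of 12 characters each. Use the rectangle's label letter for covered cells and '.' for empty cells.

......BBBB..
......BBBB..
......BBBB..
............
......AAA...
......AAA...
.....CCCA...
.....CCCA...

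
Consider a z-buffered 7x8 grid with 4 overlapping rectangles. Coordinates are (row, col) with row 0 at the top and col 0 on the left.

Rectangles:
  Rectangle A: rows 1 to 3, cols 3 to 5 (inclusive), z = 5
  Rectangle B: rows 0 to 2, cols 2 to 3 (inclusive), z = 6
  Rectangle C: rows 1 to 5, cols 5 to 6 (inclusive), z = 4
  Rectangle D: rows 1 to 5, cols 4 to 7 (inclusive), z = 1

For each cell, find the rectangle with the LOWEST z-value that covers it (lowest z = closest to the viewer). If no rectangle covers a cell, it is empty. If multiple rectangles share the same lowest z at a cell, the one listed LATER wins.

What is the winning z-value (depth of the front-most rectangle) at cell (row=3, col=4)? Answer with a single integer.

Answer: 1

Derivation:
Check cell (3,4):
  A: rows 1-3 cols 3-5 z=5 -> covers; best now A (z=5)
  B: rows 0-2 cols 2-3 -> outside (row miss)
  C: rows 1-5 cols 5-6 -> outside (col miss)
  D: rows 1-5 cols 4-7 z=1 -> covers; best now D (z=1)
Winner: D at z=1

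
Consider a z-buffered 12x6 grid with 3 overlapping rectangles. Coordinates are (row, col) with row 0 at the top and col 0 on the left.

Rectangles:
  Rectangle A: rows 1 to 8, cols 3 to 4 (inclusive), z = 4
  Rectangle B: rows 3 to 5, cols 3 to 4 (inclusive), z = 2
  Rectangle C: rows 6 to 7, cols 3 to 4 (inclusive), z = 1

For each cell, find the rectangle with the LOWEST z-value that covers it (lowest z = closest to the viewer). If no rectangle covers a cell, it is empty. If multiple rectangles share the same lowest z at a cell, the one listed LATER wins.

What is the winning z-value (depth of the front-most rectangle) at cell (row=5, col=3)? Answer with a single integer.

Answer: 2

Derivation:
Check cell (5,3):
  A: rows 1-8 cols 3-4 z=4 -> covers; best now A (z=4)
  B: rows 3-5 cols 3-4 z=2 -> covers; best now B (z=2)
  C: rows 6-7 cols 3-4 -> outside (row miss)
Winner: B at z=2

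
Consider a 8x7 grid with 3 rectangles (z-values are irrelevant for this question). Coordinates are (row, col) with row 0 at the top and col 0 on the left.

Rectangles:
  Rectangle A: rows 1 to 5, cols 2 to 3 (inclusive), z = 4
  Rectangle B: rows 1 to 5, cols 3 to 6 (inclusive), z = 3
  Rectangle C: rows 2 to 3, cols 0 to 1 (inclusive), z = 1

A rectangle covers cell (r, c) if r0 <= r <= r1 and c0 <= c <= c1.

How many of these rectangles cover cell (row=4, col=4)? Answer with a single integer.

Check cell (4,4):
  A: rows 1-5 cols 2-3 -> outside (col miss)
  B: rows 1-5 cols 3-6 -> covers
  C: rows 2-3 cols 0-1 -> outside (row miss)
Count covering = 1

Answer: 1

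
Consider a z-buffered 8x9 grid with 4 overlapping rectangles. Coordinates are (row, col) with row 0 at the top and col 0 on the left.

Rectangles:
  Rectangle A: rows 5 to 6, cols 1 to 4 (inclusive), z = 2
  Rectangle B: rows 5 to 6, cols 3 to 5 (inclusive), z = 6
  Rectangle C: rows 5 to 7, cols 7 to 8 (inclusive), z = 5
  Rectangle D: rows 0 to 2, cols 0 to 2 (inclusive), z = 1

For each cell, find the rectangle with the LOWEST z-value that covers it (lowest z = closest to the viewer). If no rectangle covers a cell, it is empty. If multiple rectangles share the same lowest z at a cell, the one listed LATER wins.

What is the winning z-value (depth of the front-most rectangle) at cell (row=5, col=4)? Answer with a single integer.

Answer: 2

Derivation:
Check cell (5,4):
  A: rows 5-6 cols 1-4 z=2 -> covers; best now A (z=2)
  B: rows 5-6 cols 3-5 z=6 -> covers; best now A (z=2)
  C: rows 5-7 cols 7-8 -> outside (col miss)
  D: rows 0-2 cols 0-2 -> outside (row miss)
Winner: A at z=2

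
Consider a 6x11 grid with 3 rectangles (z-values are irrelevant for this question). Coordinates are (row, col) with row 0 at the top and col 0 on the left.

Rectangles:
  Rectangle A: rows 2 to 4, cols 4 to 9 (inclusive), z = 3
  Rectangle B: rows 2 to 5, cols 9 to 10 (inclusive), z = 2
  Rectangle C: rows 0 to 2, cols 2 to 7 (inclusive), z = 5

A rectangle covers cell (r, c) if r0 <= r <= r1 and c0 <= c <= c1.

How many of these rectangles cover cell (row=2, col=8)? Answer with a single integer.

Answer: 1

Derivation:
Check cell (2,8):
  A: rows 2-4 cols 4-9 -> covers
  B: rows 2-5 cols 9-10 -> outside (col miss)
  C: rows 0-2 cols 2-7 -> outside (col miss)
Count covering = 1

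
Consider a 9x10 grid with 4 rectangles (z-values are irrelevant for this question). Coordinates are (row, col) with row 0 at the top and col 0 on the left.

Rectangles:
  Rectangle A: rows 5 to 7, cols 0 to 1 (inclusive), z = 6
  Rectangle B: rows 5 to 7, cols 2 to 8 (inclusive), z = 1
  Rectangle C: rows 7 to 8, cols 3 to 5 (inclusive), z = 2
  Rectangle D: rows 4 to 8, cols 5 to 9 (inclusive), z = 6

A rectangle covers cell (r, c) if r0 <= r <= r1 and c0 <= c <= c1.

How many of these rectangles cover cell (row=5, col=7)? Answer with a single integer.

Answer: 2

Derivation:
Check cell (5,7):
  A: rows 5-7 cols 0-1 -> outside (col miss)
  B: rows 5-7 cols 2-8 -> covers
  C: rows 7-8 cols 3-5 -> outside (row miss)
  D: rows 4-8 cols 5-9 -> covers
Count covering = 2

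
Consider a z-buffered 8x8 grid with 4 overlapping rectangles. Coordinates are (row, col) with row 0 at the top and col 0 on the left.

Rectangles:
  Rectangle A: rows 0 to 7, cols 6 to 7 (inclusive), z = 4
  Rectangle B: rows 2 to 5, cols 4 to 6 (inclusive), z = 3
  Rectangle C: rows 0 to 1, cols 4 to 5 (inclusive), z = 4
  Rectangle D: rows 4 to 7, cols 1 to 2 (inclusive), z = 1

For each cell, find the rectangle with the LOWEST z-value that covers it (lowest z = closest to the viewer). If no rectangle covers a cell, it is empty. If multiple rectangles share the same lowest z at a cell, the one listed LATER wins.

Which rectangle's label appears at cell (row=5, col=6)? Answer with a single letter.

Check cell (5,6):
  A: rows 0-7 cols 6-7 z=4 -> covers; best now A (z=4)
  B: rows 2-5 cols 4-6 z=3 -> covers; best now B (z=3)
  C: rows 0-1 cols 4-5 -> outside (row miss)
  D: rows 4-7 cols 1-2 -> outside (col miss)
Winner: B at z=3

Answer: B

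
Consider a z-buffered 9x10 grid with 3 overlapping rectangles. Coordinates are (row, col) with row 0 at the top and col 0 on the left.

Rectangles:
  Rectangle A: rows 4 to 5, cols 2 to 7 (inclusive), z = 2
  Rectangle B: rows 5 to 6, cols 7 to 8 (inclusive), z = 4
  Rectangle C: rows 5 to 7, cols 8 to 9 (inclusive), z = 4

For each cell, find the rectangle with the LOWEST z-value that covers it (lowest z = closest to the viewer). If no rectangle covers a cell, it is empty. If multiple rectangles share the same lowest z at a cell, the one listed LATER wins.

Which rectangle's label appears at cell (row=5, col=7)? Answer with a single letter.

Check cell (5,7):
  A: rows 4-5 cols 2-7 z=2 -> covers; best now A (z=2)
  B: rows 5-6 cols 7-8 z=4 -> covers; best now A (z=2)
  C: rows 5-7 cols 8-9 -> outside (col miss)
Winner: A at z=2

Answer: A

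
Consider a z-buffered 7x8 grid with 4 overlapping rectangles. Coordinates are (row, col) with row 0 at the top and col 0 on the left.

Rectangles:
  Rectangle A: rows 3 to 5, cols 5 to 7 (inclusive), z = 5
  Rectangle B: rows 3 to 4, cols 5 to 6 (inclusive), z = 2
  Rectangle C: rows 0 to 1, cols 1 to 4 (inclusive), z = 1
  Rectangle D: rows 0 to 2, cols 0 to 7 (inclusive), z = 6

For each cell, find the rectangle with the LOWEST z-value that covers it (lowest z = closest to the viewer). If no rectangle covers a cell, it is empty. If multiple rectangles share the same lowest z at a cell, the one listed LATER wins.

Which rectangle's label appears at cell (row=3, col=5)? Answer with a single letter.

Answer: B

Derivation:
Check cell (3,5):
  A: rows 3-5 cols 5-7 z=5 -> covers; best now A (z=5)
  B: rows 3-4 cols 5-6 z=2 -> covers; best now B (z=2)
  C: rows 0-1 cols 1-4 -> outside (row miss)
  D: rows 0-2 cols 0-7 -> outside (row miss)
Winner: B at z=2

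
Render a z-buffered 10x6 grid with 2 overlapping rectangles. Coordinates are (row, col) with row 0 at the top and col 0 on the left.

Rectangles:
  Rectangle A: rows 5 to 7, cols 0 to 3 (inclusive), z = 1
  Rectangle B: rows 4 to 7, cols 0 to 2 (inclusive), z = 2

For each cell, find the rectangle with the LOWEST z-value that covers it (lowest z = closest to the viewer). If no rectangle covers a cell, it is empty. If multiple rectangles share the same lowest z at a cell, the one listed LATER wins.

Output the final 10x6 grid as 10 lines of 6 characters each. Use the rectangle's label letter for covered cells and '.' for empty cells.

......
......
......
......
BBB...
AAAA..
AAAA..
AAAA..
......
......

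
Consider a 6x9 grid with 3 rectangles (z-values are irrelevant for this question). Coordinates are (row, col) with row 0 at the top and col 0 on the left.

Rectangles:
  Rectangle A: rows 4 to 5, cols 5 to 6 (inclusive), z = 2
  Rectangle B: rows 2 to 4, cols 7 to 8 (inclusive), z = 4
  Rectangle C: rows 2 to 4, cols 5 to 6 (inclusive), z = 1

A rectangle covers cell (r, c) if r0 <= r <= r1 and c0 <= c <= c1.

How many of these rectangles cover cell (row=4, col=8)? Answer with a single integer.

Check cell (4,8):
  A: rows 4-5 cols 5-6 -> outside (col miss)
  B: rows 2-4 cols 7-8 -> covers
  C: rows 2-4 cols 5-6 -> outside (col miss)
Count covering = 1

Answer: 1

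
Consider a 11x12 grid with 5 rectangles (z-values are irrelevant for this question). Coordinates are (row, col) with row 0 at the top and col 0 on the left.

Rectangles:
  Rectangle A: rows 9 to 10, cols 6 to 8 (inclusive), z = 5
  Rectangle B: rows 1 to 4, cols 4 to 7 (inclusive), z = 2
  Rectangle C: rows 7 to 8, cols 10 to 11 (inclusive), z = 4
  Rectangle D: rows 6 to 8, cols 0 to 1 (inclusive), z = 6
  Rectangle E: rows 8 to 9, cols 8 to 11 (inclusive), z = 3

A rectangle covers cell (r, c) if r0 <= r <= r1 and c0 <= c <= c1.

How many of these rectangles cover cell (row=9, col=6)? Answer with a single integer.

Answer: 1

Derivation:
Check cell (9,6):
  A: rows 9-10 cols 6-8 -> covers
  B: rows 1-4 cols 4-7 -> outside (row miss)
  C: rows 7-8 cols 10-11 -> outside (row miss)
  D: rows 6-8 cols 0-1 -> outside (row miss)
  E: rows 8-9 cols 8-11 -> outside (col miss)
Count covering = 1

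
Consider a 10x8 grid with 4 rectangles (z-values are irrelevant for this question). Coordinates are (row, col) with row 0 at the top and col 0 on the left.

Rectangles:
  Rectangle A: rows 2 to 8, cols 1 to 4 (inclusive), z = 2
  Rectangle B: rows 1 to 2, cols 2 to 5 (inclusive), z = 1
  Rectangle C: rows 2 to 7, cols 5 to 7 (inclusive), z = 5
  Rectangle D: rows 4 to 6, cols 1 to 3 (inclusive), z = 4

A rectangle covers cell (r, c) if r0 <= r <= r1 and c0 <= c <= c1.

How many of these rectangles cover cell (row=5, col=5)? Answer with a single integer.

Answer: 1

Derivation:
Check cell (5,5):
  A: rows 2-8 cols 1-4 -> outside (col miss)
  B: rows 1-2 cols 2-5 -> outside (row miss)
  C: rows 2-7 cols 5-7 -> covers
  D: rows 4-6 cols 1-3 -> outside (col miss)
Count covering = 1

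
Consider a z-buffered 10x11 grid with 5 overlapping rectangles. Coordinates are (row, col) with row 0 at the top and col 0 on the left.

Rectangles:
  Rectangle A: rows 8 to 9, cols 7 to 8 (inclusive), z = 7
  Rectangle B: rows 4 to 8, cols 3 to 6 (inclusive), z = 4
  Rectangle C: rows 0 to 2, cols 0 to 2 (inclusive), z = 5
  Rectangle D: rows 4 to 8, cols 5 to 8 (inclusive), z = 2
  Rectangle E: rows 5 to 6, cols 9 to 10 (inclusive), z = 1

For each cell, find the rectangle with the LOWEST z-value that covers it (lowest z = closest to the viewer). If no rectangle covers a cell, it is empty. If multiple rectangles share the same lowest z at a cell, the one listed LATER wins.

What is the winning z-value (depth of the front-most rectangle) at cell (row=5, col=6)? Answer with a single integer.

Check cell (5,6):
  A: rows 8-9 cols 7-8 -> outside (row miss)
  B: rows 4-8 cols 3-6 z=4 -> covers; best now B (z=4)
  C: rows 0-2 cols 0-2 -> outside (row miss)
  D: rows 4-8 cols 5-8 z=2 -> covers; best now D (z=2)
  E: rows 5-6 cols 9-10 -> outside (col miss)
Winner: D at z=2

Answer: 2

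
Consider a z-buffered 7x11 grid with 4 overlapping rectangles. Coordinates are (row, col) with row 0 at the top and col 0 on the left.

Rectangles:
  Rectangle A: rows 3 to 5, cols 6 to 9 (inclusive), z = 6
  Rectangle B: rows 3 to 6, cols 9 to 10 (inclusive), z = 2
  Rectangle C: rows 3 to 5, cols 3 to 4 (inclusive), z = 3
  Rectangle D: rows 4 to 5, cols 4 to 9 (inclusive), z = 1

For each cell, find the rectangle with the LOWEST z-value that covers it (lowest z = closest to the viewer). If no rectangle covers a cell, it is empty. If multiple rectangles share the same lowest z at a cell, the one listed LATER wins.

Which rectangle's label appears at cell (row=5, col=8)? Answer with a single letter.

Check cell (5,8):
  A: rows 3-5 cols 6-9 z=6 -> covers; best now A (z=6)
  B: rows 3-6 cols 9-10 -> outside (col miss)
  C: rows 3-5 cols 3-4 -> outside (col miss)
  D: rows 4-5 cols 4-9 z=1 -> covers; best now D (z=1)
Winner: D at z=1

Answer: D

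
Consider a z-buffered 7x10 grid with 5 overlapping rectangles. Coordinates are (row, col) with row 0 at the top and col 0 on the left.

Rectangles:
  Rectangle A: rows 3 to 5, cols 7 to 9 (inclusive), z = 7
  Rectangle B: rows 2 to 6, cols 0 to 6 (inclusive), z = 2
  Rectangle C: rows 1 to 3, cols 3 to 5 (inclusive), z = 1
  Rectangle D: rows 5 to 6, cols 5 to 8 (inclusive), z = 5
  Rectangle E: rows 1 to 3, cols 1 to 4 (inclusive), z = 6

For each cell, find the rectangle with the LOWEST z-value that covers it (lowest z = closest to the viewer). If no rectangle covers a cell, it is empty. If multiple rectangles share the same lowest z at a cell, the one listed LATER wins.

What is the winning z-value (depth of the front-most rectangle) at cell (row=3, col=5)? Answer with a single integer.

Check cell (3,5):
  A: rows 3-5 cols 7-9 -> outside (col miss)
  B: rows 2-6 cols 0-6 z=2 -> covers; best now B (z=2)
  C: rows 1-3 cols 3-5 z=1 -> covers; best now C (z=1)
  D: rows 5-6 cols 5-8 -> outside (row miss)
  E: rows 1-3 cols 1-4 -> outside (col miss)
Winner: C at z=1

Answer: 1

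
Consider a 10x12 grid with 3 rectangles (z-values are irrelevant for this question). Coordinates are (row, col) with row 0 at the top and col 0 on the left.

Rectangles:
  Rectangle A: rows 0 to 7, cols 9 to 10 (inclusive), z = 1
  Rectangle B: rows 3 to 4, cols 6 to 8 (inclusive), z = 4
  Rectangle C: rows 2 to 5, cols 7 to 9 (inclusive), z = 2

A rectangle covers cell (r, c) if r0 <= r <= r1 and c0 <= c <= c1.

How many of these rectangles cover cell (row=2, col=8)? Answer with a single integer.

Answer: 1

Derivation:
Check cell (2,8):
  A: rows 0-7 cols 9-10 -> outside (col miss)
  B: rows 3-4 cols 6-8 -> outside (row miss)
  C: rows 2-5 cols 7-9 -> covers
Count covering = 1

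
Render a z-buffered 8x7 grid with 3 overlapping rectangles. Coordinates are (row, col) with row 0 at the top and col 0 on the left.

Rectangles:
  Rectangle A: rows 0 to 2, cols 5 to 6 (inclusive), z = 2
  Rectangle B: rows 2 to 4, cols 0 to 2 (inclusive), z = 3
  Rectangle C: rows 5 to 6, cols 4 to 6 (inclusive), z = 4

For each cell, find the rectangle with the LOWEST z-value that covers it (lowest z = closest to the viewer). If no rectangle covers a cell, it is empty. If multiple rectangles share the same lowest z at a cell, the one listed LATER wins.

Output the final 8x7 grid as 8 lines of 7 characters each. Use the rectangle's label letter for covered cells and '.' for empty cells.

.....AA
.....AA
BBB..AA
BBB....
BBB....
....CCC
....CCC
.......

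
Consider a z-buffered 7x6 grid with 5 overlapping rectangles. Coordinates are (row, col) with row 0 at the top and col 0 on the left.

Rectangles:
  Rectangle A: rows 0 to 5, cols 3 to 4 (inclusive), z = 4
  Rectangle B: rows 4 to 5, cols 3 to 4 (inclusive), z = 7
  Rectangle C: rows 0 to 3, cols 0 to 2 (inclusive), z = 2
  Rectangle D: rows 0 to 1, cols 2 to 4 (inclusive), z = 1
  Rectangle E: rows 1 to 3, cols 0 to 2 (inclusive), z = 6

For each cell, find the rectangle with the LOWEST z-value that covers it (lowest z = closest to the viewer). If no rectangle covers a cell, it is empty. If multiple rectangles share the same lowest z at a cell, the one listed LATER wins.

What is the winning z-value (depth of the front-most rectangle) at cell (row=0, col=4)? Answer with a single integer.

Answer: 1

Derivation:
Check cell (0,4):
  A: rows 0-5 cols 3-4 z=4 -> covers; best now A (z=4)
  B: rows 4-5 cols 3-4 -> outside (row miss)
  C: rows 0-3 cols 0-2 -> outside (col miss)
  D: rows 0-1 cols 2-4 z=1 -> covers; best now D (z=1)
  E: rows 1-3 cols 0-2 -> outside (row miss)
Winner: D at z=1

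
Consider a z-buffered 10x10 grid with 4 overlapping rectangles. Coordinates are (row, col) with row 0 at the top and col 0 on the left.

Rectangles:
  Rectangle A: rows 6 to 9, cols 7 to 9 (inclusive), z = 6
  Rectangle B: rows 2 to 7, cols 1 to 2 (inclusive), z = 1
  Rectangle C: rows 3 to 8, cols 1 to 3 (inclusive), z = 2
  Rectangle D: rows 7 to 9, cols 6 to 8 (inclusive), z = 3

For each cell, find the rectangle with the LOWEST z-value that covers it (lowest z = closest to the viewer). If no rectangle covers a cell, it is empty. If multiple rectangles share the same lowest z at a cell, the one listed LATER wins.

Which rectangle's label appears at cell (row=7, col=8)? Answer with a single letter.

Check cell (7,8):
  A: rows 6-9 cols 7-9 z=6 -> covers; best now A (z=6)
  B: rows 2-7 cols 1-2 -> outside (col miss)
  C: rows 3-8 cols 1-3 -> outside (col miss)
  D: rows 7-9 cols 6-8 z=3 -> covers; best now D (z=3)
Winner: D at z=3

Answer: D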